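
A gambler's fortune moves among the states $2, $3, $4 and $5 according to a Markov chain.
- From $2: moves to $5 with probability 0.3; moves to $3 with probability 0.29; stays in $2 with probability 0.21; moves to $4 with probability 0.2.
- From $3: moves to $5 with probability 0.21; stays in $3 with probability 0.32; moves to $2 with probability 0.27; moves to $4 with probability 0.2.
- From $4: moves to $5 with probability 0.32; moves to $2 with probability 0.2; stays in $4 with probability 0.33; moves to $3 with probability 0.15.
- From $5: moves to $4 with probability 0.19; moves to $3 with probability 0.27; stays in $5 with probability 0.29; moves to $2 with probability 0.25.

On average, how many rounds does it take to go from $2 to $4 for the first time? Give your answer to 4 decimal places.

5.0687

Let t(s) be the expected number of rounds to first reach $4 from state s, with t($4) = 0. Conditioning on the first round:
t($2) = 1 + 0.21·t($2) + 0.29·t($3) + 0.3·t($5)
t($3) = 1 + 0.27·t($2) + 0.32·t($3) + 0.21·t($5)
t($5) = 1 + 0.25·t($2) + 0.27·t($3) + 0.29·t($5)
Solving: t($2) = 5.0687, t($3) = 5.0640, t($5) = 5.1189.
Expected rounds from $2 to $4: 5.0687.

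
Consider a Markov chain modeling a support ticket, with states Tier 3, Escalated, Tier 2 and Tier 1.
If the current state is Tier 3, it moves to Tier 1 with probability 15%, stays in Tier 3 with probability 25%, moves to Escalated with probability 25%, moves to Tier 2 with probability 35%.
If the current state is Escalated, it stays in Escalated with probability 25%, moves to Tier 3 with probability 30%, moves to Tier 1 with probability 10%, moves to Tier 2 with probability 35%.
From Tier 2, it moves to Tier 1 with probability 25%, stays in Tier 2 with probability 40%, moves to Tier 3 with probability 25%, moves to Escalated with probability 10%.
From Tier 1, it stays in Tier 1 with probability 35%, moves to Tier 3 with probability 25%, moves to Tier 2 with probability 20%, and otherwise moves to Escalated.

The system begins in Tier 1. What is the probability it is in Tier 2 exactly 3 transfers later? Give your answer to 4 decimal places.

0.3309

Propagate the distribution vector 3 transfers from Tier 1.
After 0 transfers: (0.0000, 0.0000, 0.0000, 1.0000)
After 1 transfer: (0.2500, 0.2000, 0.2000, 0.3500)
After 2 transfers: (0.2600, 0.2025, 0.3075, 0.2300)
After 3 transfers: (0.2601, 0.1924, 0.3309, 0.2166)
P(in Tier 2 after 3 transfers) = 0.3309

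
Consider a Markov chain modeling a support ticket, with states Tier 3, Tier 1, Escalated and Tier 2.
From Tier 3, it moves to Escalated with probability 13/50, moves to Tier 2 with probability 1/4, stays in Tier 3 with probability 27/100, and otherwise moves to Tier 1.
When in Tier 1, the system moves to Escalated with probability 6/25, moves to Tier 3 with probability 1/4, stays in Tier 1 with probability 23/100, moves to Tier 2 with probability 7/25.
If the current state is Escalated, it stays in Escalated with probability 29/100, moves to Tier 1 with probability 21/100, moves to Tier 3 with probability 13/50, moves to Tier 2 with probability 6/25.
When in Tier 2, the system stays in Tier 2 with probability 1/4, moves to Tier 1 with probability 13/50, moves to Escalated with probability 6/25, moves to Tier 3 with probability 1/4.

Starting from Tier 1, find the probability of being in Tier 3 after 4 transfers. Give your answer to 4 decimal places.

Propagate the distribution vector 4 transfers from Tier 1.
After 0 transfers: (0.0000, 1.0000, 0.0000, 0.0000)
After 1 transfer: (0.2500, 0.2300, 0.2400, 0.2800)
After 2 transfers: (0.2574, 0.2311, 0.2570, 0.2545)
After 3 transfers: (0.2577, 0.2299, 0.2580, 0.2544)
After 4 transfers: (0.2577, 0.2299, 0.2581, 0.2543)
P(in Tier 3 after 4 transfers) = 0.2577

0.2577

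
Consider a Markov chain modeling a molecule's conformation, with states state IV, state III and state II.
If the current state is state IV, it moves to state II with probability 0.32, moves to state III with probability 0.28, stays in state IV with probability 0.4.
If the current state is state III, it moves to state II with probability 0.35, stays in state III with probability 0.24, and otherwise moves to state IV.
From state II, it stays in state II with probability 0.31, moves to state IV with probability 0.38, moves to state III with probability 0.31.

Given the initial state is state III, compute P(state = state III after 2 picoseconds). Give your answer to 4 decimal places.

0.2809

Sum over the intermediate state after 1 picosecond:
P = P(state III→state IV)·P(state IV→state III) + P(state III→state III)·P(state III→state III) + P(state III→state II)·P(state II→state III)
  = 0.41×0.28 + 0.24×0.24 + 0.35×0.31
  = 0.1148 + 0.0576 + 0.1085 = 0.2809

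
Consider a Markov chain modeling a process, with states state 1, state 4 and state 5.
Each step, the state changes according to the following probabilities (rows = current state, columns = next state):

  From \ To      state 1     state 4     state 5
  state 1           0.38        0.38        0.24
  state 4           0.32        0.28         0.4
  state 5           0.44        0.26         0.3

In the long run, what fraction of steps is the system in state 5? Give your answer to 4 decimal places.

Let the stationary distribution be π with π = πP and π_1 + π_2 + π_3 = 1.
π_1 = 0.38·π_1 + 0.32·π_2 + 0.44·π_3
π_2 = 0.38·π_1 + 0.28·π_2 + 0.26·π_3
Solving with the normalization constraint gives π = (0.3798, 0.3118, 0.3084).
So the stationary probability of state 5 is 0.3084.

0.3084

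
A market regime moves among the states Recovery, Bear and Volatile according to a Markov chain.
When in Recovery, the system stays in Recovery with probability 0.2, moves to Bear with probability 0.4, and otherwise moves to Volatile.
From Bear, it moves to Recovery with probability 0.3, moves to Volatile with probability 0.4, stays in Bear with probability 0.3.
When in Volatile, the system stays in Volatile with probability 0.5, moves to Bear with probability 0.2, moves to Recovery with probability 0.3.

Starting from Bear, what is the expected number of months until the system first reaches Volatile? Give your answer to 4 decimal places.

Let t(s) be the expected number of months to first reach Volatile from state s, with t(Volatile) = 0. Conditioning on the first month:
t(Recovery) = 1 + 0.2·t(Recovery) + 0.4·t(Bear)
t(Bear) = 1 + 0.3·t(Recovery) + 0.3·t(Bear)
Solving: t(Recovery) = 2.5000, t(Bear) = 2.5000.
Expected months from Bear to Volatile: 2.5000.

2.5000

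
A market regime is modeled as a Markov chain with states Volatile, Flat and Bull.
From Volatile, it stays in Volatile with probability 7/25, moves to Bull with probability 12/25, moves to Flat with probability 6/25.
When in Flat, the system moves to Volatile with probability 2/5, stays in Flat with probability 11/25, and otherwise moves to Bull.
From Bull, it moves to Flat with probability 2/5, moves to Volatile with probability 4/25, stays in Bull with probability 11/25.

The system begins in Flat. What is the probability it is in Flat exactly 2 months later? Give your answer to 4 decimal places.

0.3536

Sum over the intermediate state after 1 month:
P = P(Flat→Volatile)·P(Volatile→Flat) + P(Flat→Flat)·P(Flat→Flat) + P(Flat→Bull)·P(Bull→Flat)
  = 0.4×0.24 + 0.44×0.44 + 0.16×0.4
  = 0.0960 + 0.1936 + 0.0640 = 0.3536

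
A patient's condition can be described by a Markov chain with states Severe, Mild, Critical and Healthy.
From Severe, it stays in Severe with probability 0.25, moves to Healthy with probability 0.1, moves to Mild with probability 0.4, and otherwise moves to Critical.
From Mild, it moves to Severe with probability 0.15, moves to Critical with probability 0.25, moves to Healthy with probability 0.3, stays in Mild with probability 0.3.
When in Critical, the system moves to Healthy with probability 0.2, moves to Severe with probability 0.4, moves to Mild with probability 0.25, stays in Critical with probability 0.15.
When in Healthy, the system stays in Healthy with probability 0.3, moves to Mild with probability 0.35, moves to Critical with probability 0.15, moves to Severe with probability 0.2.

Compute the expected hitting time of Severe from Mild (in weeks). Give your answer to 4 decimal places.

Let t(s) be the expected number of weeks to first reach Severe from state s, with t(Severe) = 0. Conditioning on the first week:
t(Mild) = 1 + 0.3·t(Mild) + 0.25·t(Critical) + 0.3·t(Healthy)
t(Critical) = 1 + 0.25·t(Mild) + 0.15·t(Critical) + 0.2·t(Healthy)
t(Healthy) = 1 + 0.35·t(Mild) + 0.15·t(Critical) + 0.3·t(Healthy)
Solving: t(Mild) = 4.6631, t(Critical) = 3.6150, t(Healthy) = 4.5348.
Expected weeks from Mild to Severe: 4.6631.

4.6631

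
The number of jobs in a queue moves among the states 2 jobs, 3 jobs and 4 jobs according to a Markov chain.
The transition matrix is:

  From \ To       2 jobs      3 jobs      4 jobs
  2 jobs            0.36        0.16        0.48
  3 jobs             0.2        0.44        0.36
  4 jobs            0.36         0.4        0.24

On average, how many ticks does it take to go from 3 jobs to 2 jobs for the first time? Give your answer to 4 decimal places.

Let t(s) be the expected number of ticks to first reach 2 jobs from state s, with t(2 jobs) = 0. Conditioning on the first tick:
t(3 jobs) = 1 + 0.44·t(3 jobs) + 0.36·t(4 jobs)
t(4 jobs) = 1 + 0.4·t(3 jobs) + 0.24·t(4 jobs)
Solving: t(3 jobs) = 3.9773, t(4 jobs) = 3.4091.
Expected ticks from 3 jobs to 2 jobs: 3.9773.

3.9773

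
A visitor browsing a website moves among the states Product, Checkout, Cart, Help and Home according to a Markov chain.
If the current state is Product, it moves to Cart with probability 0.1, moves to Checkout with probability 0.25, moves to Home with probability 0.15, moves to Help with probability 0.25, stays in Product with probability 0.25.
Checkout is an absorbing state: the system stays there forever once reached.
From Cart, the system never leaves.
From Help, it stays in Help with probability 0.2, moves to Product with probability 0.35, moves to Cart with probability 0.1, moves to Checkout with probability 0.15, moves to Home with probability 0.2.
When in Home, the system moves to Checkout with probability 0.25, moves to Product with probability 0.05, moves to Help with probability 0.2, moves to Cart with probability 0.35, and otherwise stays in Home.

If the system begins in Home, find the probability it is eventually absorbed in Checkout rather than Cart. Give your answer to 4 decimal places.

0.4656

Let h(s) be the probability of absorption at Checkout starting from transient state s. Then h(Checkout) = 1 and h(Cart) = 0. By first-step analysis:
h(Product) = 0.25·h(Product) + 0.25·1 + 0.1·0 + 0.25·h(Help) + 0.15·h(Home)
h(Help) = 0.35·h(Product) + 0.15·1 + 0.1·0 + 0.2·h(Help) + 0.2·h(Home)
h(Home) = 0.05·h(Product) + 0.25·1 + 0.35·0 + 0.2·h(Help) + 0.15·h(Home)
Solving: h(Product) = 0.6178, h(Help) = 0.5742, h(Home) = 0.4656.
Starting from Home, the probability is 0.4656.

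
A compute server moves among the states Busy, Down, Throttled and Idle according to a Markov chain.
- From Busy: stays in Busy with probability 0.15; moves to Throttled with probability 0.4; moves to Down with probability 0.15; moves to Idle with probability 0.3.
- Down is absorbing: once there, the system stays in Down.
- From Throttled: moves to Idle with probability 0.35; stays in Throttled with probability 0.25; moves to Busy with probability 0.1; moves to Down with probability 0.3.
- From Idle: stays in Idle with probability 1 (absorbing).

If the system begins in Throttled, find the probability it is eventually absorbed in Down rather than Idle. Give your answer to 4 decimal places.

0.4519

Let h(s) be the probability of absorption at Down starting from transient state s. Then h(Down) = 1 and h(Idle) = 0. By first-step analysis:
h(Busy) = 0.15·h(Busy) + 0.15·1 + 0.4·h(Throttled) + 0.3·0
h(Throttled) = 0.1·h(Busy) + 0.3·1 + 0.25·h(Throttled) + 0.35·0
Solving: h(Busy) = 0.3891, h(Throttled) = 0.4519.
Starting from Throttled, the probability is 0.4519.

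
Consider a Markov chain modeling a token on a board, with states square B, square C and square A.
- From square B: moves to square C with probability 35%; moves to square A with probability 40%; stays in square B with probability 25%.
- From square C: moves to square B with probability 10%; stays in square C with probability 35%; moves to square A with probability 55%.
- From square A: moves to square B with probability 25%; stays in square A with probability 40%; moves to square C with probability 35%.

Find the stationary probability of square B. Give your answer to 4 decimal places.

0.1975

Let the stationary distribution be π with π = πP and π_1 + π_2 + π_3 = 1.
π_1 = 0.25·π_1 + 0.1·π_2 + 0.25·π_3
π_2 = 0.35·π_1 + 0.35·π_2 + 0.35·π_3
Solving with the normalization constraint gives π = (0.1975, 0.3500, 0.4525).
So the stationary probability of square B is 0.1975.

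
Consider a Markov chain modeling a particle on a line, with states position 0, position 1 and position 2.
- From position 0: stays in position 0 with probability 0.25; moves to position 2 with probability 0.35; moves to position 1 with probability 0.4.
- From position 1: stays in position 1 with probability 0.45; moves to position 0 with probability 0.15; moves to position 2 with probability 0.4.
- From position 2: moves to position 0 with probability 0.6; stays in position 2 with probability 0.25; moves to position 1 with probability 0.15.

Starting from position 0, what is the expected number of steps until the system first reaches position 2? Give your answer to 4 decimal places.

Let t(s) be the expected number of steps to first reach position 2 from state s, with t(position 2) = 0. Conditioning on the first step:
t(position 0) = 1 + 0.25·t(position 0) + 0.4·t(position 1)
t(position 1) = 1 + 0.15·t(position 0) + 0.45·t(position 1)
Solving: t(position 0) = 2.6950, t(position 1) = 2.5532.
Expected steps from position 0 to position 2: 2.6950.

2.6950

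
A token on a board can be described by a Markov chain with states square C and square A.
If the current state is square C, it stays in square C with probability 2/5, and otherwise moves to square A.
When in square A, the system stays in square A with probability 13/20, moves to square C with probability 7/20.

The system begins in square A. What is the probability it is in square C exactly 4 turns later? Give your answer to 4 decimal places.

0.3684

Propagate the distribution vector 4 turns from square A.
After 0 turns: (0.0000, 1.0000)
After 1 turn: (0.3500, 0.6500)
After 2 turns: (0.3675, 0.6325)
After 3 turns: (0.3684, 0.6316)
After 4 turns: (0.3684, 0.6316)
P(in square C after 4 turns) = 0.3684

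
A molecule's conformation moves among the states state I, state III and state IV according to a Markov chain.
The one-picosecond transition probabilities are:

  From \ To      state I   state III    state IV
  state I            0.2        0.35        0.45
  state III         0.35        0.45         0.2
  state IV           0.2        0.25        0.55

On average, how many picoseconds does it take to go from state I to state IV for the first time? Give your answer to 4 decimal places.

2.8346

Let t(s) be the expected number of picoseconds to first reach state IV from state s, with t(state IV) = 0. Conditioning on the first picosecond:
t(state I) = 1 + 0.2·t(state I) + 0.35·t(state III)
t(state III) = 1 + 0.35·t(state I) + 0.45·t(state III)
Solving: t(state I) = 2.8346, t(state III) = 3.6220.
Expected picoseconds from state I to state IV: 2.8346.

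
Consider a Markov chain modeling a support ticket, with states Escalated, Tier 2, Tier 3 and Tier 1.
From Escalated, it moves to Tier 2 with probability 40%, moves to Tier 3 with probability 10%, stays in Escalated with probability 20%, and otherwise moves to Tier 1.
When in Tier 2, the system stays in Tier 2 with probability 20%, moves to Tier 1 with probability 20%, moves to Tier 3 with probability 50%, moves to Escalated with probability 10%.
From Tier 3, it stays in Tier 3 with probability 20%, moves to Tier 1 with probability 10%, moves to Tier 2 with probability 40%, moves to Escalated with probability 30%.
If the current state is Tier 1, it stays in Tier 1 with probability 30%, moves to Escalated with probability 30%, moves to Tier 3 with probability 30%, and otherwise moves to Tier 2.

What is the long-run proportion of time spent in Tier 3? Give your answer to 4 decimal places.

0.2832

Let the stationary distribution be π with π = πP and π_1 + π_2 + π_3 + π_4 = 1.
π_1 = 0.2·π_1 + 0.1·π_2 + 0.3·π_3 + 0.3·π_4
π_2 = 0.4·π_1 + 0.2·π_2 + 0.4·π_3 + 0.1·π_4
π_3 = 0.1·π_1 + 0.5·π_2 + 0.2·π_3 + 0.3·π_4
Solving with the normalization constraint gives π = (0.2219, 0.2795, 0.2832, 0.2154).
So the stationary probability of Tier 3 is 0.2832.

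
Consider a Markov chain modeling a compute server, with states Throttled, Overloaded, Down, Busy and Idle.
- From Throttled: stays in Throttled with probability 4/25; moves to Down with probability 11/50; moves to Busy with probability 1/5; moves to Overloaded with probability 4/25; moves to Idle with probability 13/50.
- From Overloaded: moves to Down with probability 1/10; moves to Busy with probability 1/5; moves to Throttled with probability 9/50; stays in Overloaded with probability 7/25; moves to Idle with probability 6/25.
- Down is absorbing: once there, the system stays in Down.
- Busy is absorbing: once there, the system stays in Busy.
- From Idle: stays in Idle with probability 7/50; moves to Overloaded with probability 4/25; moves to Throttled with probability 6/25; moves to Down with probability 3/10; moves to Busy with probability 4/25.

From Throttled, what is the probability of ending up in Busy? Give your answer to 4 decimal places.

Let h(s) be the probability of absorption at Busy starting from transient state s. Then h(Busy) = 1 and h(Down) = 0. By first-step analysis:
h(Throttled) = 0.16·h(Throttled) + 0.16·h(Overloaded) + 0.22·0 + 0.2·1 + 0.26·h(Idle)
h(Overloaded) = 0.18·h(Throttled) + 0.28·h(Overloaded) + 0.1·0 + 0.2·1 + 0.24·h(Idle)
h(Idle) = 0.24·h(Throttled) + 0.16·h(Overloaded) + 0.3·0 + 0.16·1 + 0.14·h(Idle)
Solving: h(Throttled) = 0.4685, h(Overloaded) = 0.5336, h(Idle) = 0.4161.
Starting from Throttled, the probability is 0.4685.

0.4685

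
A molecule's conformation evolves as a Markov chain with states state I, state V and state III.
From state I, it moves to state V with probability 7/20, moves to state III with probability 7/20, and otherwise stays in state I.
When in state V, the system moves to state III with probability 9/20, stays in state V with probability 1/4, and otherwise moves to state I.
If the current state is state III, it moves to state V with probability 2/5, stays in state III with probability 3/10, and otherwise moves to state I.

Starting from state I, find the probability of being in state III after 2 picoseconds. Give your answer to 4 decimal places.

0.3675

Sum over the intermediate state after 1 picosecond:
P = P(state I→state I)·P(state I→state III) + P(state I→state V)·P(state V→state III) + P(state I→state III)·P(state III→state III)
  = 0.3×0.35 + 0.35×0.45 + 0.35×0.3
  = 0.1050 + 0.1575 + 0.1050 = 0.3675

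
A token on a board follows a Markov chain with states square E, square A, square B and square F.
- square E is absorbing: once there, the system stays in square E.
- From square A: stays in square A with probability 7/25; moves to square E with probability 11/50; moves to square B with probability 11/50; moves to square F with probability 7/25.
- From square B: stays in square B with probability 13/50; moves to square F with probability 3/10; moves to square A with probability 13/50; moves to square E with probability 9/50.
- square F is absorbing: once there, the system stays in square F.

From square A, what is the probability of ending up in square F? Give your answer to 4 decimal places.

Let h(s) be the probability of absorption at square F starting from transient state s. Then h(square F) = 1 and h(square E) = 0. By first-step analysis:
h(square A) = 0.22·0 + 0.28·h(square A) + 0.22·h(square B) + 0.28·1
h(square B) = 0.18·0 + 0.26·h(square A) + 0.26·h(square B) + 0.3·1
Solving: h(square A) = 0.5744, h(square B) = 0.6072.
Starting from square A, the probability is 0.5744.

0.5744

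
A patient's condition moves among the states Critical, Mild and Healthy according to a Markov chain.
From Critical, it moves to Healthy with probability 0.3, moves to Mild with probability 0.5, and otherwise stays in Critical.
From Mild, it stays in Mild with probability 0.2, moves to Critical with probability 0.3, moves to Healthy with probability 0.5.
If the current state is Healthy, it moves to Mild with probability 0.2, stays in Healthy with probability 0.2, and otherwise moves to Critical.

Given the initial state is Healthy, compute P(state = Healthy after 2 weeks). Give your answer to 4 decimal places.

Sum over the intermediate state after 1 week:
P = P(Healthy→Critical)·P(Critical→Healthy) + P(Healthy→Mild)·P(Mild→Healthy) + P(Healthy→Healthy)·P(Healthy→Healthy)
  = 0.6×0.3 + 0.2×0.5 + 0.2×0.2
  = 0.1800 + 0.1000 + 0.0400 = 0.3200

0.3200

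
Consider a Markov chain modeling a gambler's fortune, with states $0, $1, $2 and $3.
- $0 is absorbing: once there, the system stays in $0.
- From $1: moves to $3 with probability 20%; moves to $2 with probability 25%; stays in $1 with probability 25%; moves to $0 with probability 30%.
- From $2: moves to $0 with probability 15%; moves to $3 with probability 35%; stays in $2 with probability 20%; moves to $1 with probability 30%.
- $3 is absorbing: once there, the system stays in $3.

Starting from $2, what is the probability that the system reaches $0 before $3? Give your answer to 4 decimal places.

Let h(s) be the probability of absorption at $0 starting from transient state s. Then h($0) = 1 and h($3) = 0. By first-step analysis:
h($1) = 0.3·1 + 0.25·h($1) + 0.25·h($2) + 0.2·0
h($2) = 0.15·1 + 0.3·h($1) + 0.2·h($2) + 0.35·0
Solving: h($1) = 0.5286, h($2) = 0.3857.
Starting from $2, the probability is 0.3857.

0.3857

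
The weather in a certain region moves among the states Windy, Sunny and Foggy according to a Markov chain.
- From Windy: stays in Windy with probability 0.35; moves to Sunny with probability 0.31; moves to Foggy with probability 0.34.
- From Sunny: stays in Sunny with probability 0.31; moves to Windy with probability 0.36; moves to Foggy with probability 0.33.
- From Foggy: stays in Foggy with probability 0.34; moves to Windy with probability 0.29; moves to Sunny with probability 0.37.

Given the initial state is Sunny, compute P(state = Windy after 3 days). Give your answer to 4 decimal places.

Propagate the distribution vector 3 days from Sunny.
After 0 days: (0.0000, 1.0000, 0.0000)
After 1 day: (0.3600, 0.3100, 0.3300)
After 2 days: (0.3333, 0.3298, 0.3369)
After 3 days: (0.3331, 0.3302, 0.3367)
P(in Windy after 3 days) = 0.3331

0.3331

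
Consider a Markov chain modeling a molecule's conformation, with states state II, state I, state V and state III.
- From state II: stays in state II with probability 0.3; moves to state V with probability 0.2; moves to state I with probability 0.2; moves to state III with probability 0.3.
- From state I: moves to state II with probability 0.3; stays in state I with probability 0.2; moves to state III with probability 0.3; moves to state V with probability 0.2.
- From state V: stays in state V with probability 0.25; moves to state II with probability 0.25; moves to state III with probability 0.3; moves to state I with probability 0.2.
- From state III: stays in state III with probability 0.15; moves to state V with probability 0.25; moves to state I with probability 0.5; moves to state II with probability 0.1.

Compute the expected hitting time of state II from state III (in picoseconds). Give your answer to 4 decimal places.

4.9710

Let t(s) be the expected number of picoseconds to first reach state II from state s, with t(state II) = 0. Conditioning on the first picosecond:
t(state I) = 1 + 0.2·t(state I) + 0.2·t(state V) + 0.3·t(state III)
t(state V) = 1 + 0.2·t(state I) + 0.25·t(state V) + 0.3·t(state III)
t(state III) = 1 + 0.5·t(state I) + 0.25·t(state V) + 0.15·t(state III)
Solving: t(state I) = 4.2263, t(state V) = 4.4487, t(state III) = 4.9710.
Expected picoseconds from state III to state II: 4.9710.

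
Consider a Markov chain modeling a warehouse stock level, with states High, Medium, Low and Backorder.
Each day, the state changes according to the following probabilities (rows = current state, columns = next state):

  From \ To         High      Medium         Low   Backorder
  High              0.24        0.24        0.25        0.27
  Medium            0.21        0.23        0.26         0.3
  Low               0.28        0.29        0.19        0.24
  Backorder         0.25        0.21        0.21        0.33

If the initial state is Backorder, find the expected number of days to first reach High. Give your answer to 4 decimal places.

Let t(s) be the expected number of days to first reach High from state s, with t(High) = 0. Conditioning on the first day:
t(Medium) = 1 + 0.23·t(Medium) + 0.26·t(Low) + 0.3·t(Backorder)
t(Low) = 1 + 0.29·t(Medium) + 0.19·t(Low) + 0.24·t(Backorder)
t(Backorder) = 1 + 0.21·t(Medium) + 0.21·t(Low) + 0.33·t(Backorder)
Solving: t(Medium) = 4.2044, t(Low) = 3.9383, t(Backorder) = 4.0447.
Expected days from Backorder to High: 4.0447.

4.0447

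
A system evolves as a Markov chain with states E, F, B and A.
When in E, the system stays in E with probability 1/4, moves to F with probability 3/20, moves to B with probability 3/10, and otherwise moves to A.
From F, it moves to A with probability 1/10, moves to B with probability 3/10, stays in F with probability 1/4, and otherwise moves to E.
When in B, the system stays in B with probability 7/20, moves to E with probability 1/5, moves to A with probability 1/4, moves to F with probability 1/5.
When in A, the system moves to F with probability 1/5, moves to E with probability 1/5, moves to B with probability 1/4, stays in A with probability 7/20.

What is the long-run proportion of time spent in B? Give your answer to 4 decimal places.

Let the stationary distribution be π with π = πP and π_1 + π_2 + π_3 + π_4 = 1.
π_1 = 0.25·π_1 + 0.35·π_2 + 0.2·π_3 + 0.2·π_4
π_2 = 0.15·π_1 + 0.25·π_2 + 0.2·π_3 + 0.2·π_4
π_3 = 0.3·π_1 + 0.3·π_2 + 0.35·π_3 + 0.25·π_4
Solving with the normalization constraint gives π = (0.2418, 0.1978, 0.3022, 0.2582).
So the stationary probability of B is 0.3022.

0.3022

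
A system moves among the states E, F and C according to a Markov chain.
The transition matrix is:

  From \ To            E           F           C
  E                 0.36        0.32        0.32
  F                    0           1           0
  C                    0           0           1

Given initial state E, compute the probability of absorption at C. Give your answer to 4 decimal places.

Let h(s) be the probability of absorption at C starting from transient state s. Then h(C) = 1 and h(F) = 0. By first-step analysis:
h(E) = 0.36·h(E) + 0.32·0 + 0.32·1
Solving: h(E) = 0.5000.
Starting from E, the probability is 0.5000.

0.5000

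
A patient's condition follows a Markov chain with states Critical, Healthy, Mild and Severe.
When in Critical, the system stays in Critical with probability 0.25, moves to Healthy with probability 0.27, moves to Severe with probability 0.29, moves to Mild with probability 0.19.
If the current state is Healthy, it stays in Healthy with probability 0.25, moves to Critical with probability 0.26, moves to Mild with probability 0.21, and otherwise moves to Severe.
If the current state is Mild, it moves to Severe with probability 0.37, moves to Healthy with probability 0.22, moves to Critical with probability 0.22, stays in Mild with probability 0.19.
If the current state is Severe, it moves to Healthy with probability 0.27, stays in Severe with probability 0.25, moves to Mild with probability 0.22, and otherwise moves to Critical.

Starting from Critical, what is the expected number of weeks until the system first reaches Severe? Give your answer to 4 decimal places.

3.2997

Let t(s) be the expected number of weeks to first reach Severe from state s, with t(Severe) = 0. Conditioning on the first week:
t(Critical) = 1 + 0.25·t(Critical) + 0.27·t(Healthy) + 0.19·t(Mild)
t(Healthy) = 1 + 0.26·t(Critical) + 0.25·t(Healthy) + 0.21·t(Mild)
t(Mild) = 1 + 0.22·t(Critical) + 0.22·t(Healthy) + 0.19·t(Mild)
Solving: t(Critical) = 3.2997, t(Healthy) = 3.3269, t(Mild) = 3.0344.
Expected weeks from Critical to Severe: 3.2997.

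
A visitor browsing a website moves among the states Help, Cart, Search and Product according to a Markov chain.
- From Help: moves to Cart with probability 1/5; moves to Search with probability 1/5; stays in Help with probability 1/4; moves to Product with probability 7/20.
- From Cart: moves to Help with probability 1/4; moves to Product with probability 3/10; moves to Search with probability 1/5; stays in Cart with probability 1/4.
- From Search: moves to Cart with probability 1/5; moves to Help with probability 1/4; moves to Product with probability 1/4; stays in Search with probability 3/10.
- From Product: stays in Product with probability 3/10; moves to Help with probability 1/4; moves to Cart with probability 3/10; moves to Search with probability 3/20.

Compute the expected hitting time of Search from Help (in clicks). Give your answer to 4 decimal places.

5.4373

Let t(s) be the expected number of clicks to first reach Search from state s, with t(Search) = 0. Conditioning on the first click:
t(Help) = 1 + 0.25·t(Help) + 0.2·t(Cart) + 0.35·t(Product)
t(Cart) = 1 + 0.25·t(Help) + 0.25·t(Cart) + 0.3·t(Product)
t(Product) = 1 + 0.25·t(Help) + 0.3·t(Cart) + 0.3·t(Product)
Solving: t(Help) = 5.4373, t(Cart) = 5.4237, t(Product) = 5.6949.
Expected clicks from Help to Search: 5.4373.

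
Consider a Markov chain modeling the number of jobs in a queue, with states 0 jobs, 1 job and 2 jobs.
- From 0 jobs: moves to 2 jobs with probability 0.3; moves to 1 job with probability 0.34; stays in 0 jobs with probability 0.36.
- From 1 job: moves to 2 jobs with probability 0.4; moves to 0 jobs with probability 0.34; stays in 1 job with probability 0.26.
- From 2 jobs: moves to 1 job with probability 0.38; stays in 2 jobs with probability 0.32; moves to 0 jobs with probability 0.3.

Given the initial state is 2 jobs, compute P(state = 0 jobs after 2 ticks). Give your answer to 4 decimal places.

0.3332

Sum over the intermediate state after 1 tick:
P = P(2 jobs→0 jobs)·P(0 jobs→0 jobs) + P(2 jobs→1 job)·P(1 job→0 jobs) + P(2 jobs→2 jobs)·P(2 jobs→0 jobs)
  = 0.3×0.36 + 0.38×0.34 + 0.32×0.3
  = 0.1080 + 0.1292 + 0.0960 = 0.3332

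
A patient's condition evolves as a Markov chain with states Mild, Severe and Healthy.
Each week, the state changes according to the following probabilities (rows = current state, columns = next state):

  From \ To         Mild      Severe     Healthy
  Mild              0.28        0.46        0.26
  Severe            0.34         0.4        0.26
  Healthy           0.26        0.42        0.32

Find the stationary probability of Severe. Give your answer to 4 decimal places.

0.4235

Let the stationary distribution be π with π = πP and π_1 + π_2 + π_3 = 1.
π_1 = 0.28·π_1 + 0.34·π_2 + 0.26·π_3
π_2 = 0.46·π_1 + 0.4·π_2 + 0.42·π_3
Solving with the normalization constraint gives π = (0.2999, 0.4235, 0.2766).
So the stationary probability of Severe is 0.4235.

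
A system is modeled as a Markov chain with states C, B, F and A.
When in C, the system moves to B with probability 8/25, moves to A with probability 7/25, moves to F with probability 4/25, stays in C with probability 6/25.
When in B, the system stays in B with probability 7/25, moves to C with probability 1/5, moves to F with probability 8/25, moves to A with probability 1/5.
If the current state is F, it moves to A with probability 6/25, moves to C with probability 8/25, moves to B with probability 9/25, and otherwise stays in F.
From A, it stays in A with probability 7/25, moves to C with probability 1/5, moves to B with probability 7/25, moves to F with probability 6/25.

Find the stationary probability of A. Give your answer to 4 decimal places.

Let the stationary distribution be π with π = πP and π_1 + π_2 + π_3 + π_4 = 1.
π_1 = 0.24·π_1 + 0.2·π_2 + 0.32·π_3 + 0.2·π_4
π_2 = 0.32·π_1 + 0.28·π_2 + 0.36·π_3 + 0.28·π_4
π_3 = 0.16·π_1 + 0.32·π_2 + 0.08·π_3 + 0.24·π_4
Solving with the normalization constraint gives π = (0.2348, 0.3063, 0.2118, 0.2470).
So the stationary probability of A is 0.2470.

0.2470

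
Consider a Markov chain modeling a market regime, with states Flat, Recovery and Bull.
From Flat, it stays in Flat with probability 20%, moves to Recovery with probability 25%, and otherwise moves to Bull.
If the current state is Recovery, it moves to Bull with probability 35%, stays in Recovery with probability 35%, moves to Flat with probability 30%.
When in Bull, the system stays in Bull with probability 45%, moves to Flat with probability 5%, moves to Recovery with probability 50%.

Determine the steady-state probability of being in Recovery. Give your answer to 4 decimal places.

Let the stationary distribution be π with π = πP and π_1 + π_2 + π_3 = 1.
π_1 = 0.2·π_1 + 0.3·π_2 + 0.05·π_3
π_2 = 0.25·π_1 + 0.35·π_2 + 0.5·π_3
Solving with the normalization constraint gives π = (0.1755, 0.3966, 0.4279).
So the stationary probability of Recovery is 0.3966.

0.3966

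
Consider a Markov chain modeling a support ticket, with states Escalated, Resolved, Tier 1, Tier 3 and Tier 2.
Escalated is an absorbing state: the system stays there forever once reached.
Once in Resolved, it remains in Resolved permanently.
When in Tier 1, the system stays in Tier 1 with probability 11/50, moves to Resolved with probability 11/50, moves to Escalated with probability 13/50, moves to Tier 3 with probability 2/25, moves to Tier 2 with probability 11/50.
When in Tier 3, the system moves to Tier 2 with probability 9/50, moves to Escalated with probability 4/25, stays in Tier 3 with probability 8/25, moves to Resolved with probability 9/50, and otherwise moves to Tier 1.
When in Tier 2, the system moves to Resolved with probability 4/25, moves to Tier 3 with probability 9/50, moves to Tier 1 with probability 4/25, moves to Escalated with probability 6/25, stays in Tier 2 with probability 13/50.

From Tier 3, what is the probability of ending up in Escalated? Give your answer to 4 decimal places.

0.5140

Let h(s) be the probability of absorption at Escalated starting from transient state s. Then h(Escalated) = 1 and h(Resolved) = 0. By first-step analysis:
h(Tier 1) = 0.26·1 + 0.22·0 + 0.22·h(Tier 1) + 0.08·h(Tier 3) + 0.22·h(Tier 2)
h(Tier 3) = 0.16·1 + 0.18·0 + 0.16·h(Tier 1) + 0.32·h(Tier 3) + 0.18·h(Tier 2)
h(Tier 2) = 0.24·1 + 0.16·0 + 0.16·h(Tier 1) + 0.18·h(Tier 3) + 0.26·h(Tier 2)
Solving: h(Tier 1) = 0.5461, h(Tier 3) = 0.5140, h(Tier 2) = 0.5674.
Starting from Tier 3, the probability is 0.5140.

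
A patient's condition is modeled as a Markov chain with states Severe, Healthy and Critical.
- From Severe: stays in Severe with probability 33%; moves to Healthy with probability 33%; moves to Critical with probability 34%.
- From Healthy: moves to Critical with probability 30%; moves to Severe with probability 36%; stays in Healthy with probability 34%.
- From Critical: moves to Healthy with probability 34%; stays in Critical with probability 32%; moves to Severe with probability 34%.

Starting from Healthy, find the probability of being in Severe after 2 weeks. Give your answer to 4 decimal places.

Sum over the intermediate state after 1 week:
P = P(Healthy→Severe)·P(Severe→Severe) + P(Healthy→Healthy)·P(Healthy→Severe) + P(Healthy→Critical)·P(Critical→Severe)
  = 0.36×0.33 + 0.34×0.36 + 0.3×0.34
  = 0.1188 + 0.1224 + 0.1020 = 0.3432

0.3432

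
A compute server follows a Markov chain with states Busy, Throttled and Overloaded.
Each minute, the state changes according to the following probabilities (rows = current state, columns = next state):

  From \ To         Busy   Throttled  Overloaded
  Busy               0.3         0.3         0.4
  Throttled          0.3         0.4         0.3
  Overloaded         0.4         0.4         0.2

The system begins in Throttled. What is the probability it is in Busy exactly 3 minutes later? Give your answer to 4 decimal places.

Propagate the distribution vector 3 minutes from Throttled.
After 0 minutes: (0.0000, 1.0000, 0.0000)
After 1 minute: (0.3000, 0.4000, 0.3000)
After 2 minutes: (0.3300, 0.3700, 0.3000)
After 3 minutes: (0.3300, 0.3670, 0.3030)
P(in Busy after 3 minutes) = 0.3300

0.3300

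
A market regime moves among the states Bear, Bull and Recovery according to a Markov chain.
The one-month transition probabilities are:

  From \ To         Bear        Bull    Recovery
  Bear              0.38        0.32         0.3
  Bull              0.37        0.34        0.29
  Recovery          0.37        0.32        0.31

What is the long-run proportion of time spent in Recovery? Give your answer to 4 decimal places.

Let the stationary distribution be π with π = πP and π_1 + π_2 + π_3 = 1.
π_1 = 0.38·π_1 + 0.37·π_2 + 0.37·π_3
π_2 = 0.32·π_1 + 0.34·π_2 + 0.32·π_3
Solving with the normalization constraint gives π = (0.3737, 0.3265, 0.2997).
So the stationary probability of Recovery is 0.2997.

0.2997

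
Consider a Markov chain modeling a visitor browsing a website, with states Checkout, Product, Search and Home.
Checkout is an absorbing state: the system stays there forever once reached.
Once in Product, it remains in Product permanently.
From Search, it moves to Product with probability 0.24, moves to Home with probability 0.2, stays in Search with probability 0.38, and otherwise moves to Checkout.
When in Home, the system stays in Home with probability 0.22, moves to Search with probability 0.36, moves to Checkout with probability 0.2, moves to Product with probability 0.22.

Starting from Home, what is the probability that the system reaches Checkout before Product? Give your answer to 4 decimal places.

0.4587

Let h(s) be the probability of absorption at Checkout starting from transient state s. Then h(Checkout) = 1 and h(Product) = 0. By first-step analysis:
h(Search) = 0.18·1 + 0.24·0 + 0.38·h(Search) + 0.2·h(Home)
h(Home) = 0.2·1 + 0.22·0 + 0.36·h(Search) + 0.22·h(Home)
Solving: h(Search) = 0.4383, h(Home) = 0.4587.
Starting from Home, the probability is 0.4587.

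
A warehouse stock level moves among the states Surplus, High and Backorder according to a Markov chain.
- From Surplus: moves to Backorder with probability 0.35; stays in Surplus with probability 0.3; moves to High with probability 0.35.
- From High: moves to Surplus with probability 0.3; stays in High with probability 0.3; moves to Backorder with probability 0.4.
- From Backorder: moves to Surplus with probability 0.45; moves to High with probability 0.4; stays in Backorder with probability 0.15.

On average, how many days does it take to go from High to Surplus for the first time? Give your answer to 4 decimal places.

2.8736

Let t(s) be the expected number of days to first reach Surplus from state s, with t(Surplus) = 0. Conditioning on the first day:
t(High) = 1 + 0.3·t(High) + 0.4·t(Backorder)
t(Backorder) = 1 + 0.4·t(High) + 0.15·t(Backorder)
Solving: t(High) = 2.8736, t(Backorder) = 2.5287.
Expected days from High to Surplus: 2.8736.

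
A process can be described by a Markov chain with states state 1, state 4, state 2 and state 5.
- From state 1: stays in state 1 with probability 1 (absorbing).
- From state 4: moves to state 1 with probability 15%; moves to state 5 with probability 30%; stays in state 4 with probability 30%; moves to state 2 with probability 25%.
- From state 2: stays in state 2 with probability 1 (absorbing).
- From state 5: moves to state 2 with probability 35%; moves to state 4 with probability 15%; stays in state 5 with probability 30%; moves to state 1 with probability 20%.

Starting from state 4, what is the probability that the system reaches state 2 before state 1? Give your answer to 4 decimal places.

Let h(s) be the probability of absorption at state 2 starting from transient state s. Then h(state 2) = 1 and h(state 1) = 0. By first-step analysis:
h(state 4) = 0.15·0 + 0.3·h(state 4) + 0.25·1 + 0.3·h(state 5)
h(state 5) = 0.2·0 + 0.15·h(state 4) + 0.35·1 + 0.3·h(state 5)
Solving: h(state 4) = 0.6292, h(state 5) = 0.6348.
Starting from state 4, the probability is 0.6292.

0.6292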